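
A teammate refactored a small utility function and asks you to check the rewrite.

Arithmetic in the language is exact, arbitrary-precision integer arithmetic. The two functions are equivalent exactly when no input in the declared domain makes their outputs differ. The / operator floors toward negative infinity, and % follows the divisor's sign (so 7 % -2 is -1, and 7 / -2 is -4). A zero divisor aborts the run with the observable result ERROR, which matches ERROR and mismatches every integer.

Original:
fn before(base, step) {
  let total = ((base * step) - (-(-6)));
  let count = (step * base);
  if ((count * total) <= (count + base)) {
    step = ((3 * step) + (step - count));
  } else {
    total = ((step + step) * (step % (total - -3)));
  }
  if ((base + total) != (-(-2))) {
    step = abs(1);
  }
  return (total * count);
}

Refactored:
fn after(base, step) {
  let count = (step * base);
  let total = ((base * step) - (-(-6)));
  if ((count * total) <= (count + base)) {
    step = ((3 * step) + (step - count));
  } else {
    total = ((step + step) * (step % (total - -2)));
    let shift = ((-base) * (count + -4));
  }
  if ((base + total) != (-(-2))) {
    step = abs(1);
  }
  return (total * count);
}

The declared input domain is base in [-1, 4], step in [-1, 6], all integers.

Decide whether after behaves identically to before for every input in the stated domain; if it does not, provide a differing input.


Not equivalent: base=-1, step=1 separates them (6 vs 8).
before: total := -7 | count := -1 | ((count * total) <= (count + base)): false | total := -6 | ((base + total) != (-(-2))): true | step := 1 | result 6
after: count := -1 | total := -7 | ((count * total) <= (count + base)): false | total := -8 | shift := -5 | ((base + total) != (-(-2))): true | step := 1 | result 8
verdict: not equivalent; witness: base=-1, step=1


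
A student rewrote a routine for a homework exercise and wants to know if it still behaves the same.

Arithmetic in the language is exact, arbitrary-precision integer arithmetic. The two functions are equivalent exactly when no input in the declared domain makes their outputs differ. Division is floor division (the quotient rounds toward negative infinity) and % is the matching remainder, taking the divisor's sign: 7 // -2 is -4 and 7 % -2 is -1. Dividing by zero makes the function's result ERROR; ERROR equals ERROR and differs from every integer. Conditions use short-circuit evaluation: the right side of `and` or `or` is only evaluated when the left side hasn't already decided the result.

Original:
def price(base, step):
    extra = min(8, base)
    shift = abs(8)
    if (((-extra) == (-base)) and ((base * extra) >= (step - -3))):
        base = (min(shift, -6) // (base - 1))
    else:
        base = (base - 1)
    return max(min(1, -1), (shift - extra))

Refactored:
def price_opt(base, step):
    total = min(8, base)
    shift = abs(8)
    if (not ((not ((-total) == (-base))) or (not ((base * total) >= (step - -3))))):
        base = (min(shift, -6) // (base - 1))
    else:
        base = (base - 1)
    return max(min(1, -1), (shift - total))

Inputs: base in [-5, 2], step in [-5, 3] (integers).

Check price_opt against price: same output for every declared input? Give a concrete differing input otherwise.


The two are interchangeable: boolean connective usage differs; and local variable names differ, and every declared input agrees.
Tracing base=-4, step=-4: price: extra := -4 | shift := 8 | (((-extra) == (-base)) and ((base * extra) >= (step - -3))): true | base := 1 | result 12 | price_opt: total := -4 | shift := 8 | (not ((not ((-total) == (-base))) or (not ((base * total) >= (step - -3))))): true | base := 1 | result 12 — matching result 12.
Across all 72 domain points the two functions coincide.
verdict: equivalent


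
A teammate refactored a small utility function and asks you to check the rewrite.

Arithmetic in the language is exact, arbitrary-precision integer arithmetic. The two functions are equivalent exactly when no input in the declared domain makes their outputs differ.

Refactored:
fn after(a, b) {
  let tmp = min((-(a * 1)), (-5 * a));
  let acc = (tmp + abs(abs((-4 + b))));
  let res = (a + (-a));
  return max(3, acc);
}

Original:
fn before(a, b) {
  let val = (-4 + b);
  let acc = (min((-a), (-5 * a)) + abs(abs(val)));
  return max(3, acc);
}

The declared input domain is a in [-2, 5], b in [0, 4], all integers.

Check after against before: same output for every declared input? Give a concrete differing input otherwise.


The two are interchangeable: arithmetic usage differs, plus statement counts differ, plus constant usage differs, plus local variable names differ, and every declared input agrees.
As a probe, take a=-1, b=1: before runs val := -3 | acc := 4 | result 4; after runs tmp := 1 | acc := 4 | res := 0 | result 4; both end at 4.
Every one of the 40 inputs gives matching results.
verdict: equivalent


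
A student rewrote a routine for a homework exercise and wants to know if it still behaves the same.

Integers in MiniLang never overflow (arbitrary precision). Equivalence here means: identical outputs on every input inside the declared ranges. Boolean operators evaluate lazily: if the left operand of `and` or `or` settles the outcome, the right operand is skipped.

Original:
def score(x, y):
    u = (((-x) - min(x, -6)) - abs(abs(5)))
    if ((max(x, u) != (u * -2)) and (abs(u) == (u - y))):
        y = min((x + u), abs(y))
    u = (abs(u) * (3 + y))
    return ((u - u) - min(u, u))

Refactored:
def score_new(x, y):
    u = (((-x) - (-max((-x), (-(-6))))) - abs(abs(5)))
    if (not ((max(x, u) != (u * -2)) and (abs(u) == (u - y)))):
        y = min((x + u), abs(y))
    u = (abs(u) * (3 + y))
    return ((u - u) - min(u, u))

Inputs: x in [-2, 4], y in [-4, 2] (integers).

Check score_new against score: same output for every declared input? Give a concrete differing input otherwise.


The rewrite breaks on x=-2, y=-4, where the results are 3 and -12.
score: u becomes 3; next ((max(x, u) != (u * -2)) and (abs(u) == (u - y))) evaluates to false; next u becomes -3; next final value 3
score_new: u becomes 3; next (not ((max(x, u) != (u * -2)) and (abs(u) == (u - y)))) evaluates to true; next y becomes 1; next u becomes 12; next final value -12
verdict: not equivalent; witness: x=-2, y=-4


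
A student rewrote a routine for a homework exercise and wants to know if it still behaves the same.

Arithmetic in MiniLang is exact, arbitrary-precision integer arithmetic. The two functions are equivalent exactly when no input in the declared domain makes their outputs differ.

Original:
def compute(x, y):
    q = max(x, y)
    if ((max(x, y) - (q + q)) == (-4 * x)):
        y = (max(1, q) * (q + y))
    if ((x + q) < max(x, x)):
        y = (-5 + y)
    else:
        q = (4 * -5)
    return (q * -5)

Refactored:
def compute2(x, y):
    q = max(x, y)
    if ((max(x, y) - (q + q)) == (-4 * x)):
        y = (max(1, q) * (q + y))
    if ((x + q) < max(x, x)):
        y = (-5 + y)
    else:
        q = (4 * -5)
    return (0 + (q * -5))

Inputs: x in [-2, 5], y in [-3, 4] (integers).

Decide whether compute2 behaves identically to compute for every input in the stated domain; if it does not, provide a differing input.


The two are interchangeable: constant usage differs, plus arithmetic usage differs, and every declared input agrees.
As a probe, take x=3, y=0: compute runs q = 3; ((max(x, y) - (q + q)) == (-4 * x)) -> false; ((x + q) < max(x, x)) -> false; q = -20; return 100; compute2 runs q = 3; ((max(x, y) - (q + q)) == (-4 * x)) -> false; ((x + q) < max(x, x)) -> false; q = -20; return 100; both end at 100.
Sweeping the whole domain (64 inputs) finds no disagreement.
verdict: equivalent


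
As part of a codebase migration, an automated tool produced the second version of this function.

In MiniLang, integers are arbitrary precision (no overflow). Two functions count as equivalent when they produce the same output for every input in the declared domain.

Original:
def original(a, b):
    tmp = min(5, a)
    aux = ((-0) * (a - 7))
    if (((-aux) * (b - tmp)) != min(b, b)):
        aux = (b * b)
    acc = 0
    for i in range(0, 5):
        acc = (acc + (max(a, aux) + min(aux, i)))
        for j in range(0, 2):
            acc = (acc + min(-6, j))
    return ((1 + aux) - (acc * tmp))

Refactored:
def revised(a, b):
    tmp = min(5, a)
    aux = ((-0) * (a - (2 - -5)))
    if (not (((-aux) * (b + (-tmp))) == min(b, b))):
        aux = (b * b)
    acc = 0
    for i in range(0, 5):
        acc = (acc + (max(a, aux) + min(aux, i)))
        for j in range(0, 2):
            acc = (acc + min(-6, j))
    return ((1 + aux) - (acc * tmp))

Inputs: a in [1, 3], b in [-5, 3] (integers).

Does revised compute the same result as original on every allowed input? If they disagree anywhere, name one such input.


Comparing the listings, the differences include: comparison usage differs, constant usage differs, boolean connective usage differs, arithmetic usage differs.
Tracing a=1, b=-2: original: tmp = 1; aux = 0; (((-aux) * (b - tmp)) != min(b, b)) -> true; aux = 4; acc = 0; [i=0]; acc = 4; [j=0]; acc = -2; [j=1]; acc = -8; [i=1]; acc = -3; [j=0]; acc = -9; [j=1]; acc = -15; [i=2]; acc = -9; [j=0]; acc = -15; [j=1]; acc = -21; [i=3]; acc = -14; [j=0]; acc = -20; [j=1]; acc = -26; [i=4]; acc = -18; [j=0]; acc = -24; [j=1]; acc = -30; return 35 | revised: tmp = 1; aux = 0; (not (((-aux) * (b + (-tmp))) == min(b, b))) -> true; aux = 4; acc = 0; [i=0]; acc = 4; [j=0]; acc = -2; [j=1]; acc = -8; [i=1]; acc = -3; [j=0]; acc = -9; [j=1]; acc = -15; [i=2]; acc = -9; [j=0]; acc = -15; [j=1]; acc = -21; [i=3]; acc = -14; [j=0]; acc = -20; [j=1]; acc = -26; [i=4]; acc = -18; [j=0]; acc = -24; [j=1]; acc = -30; return 35 — matching result 35.
Every one of the 27 inputs gives matching results.
verdict: equivalent


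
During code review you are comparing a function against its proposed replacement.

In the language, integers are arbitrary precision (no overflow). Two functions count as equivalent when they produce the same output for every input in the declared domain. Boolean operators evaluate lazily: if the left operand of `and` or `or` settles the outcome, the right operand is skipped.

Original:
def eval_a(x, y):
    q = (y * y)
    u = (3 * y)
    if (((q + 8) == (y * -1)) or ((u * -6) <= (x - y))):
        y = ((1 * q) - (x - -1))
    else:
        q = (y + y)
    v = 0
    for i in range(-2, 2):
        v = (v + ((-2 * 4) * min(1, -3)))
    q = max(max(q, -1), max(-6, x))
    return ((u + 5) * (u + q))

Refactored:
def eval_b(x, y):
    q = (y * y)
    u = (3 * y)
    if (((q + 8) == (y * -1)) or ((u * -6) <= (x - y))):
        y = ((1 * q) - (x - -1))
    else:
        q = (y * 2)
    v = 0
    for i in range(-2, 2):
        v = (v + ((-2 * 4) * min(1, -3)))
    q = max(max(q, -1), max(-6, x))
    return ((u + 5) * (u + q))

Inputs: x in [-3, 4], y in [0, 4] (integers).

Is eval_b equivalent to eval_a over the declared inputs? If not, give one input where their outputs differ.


Comparing the listings, the differences include: constant usage differs, and arithmetic usage differs.
Spot check at x=4, y=3 — eval_a: q := 9 | u := 9 | (((q + 8) == (y * -1)) or ((u * -6) <= (x - y))): true | y := 4 | v := 0 | iter i=-2: | v := 24 | iter i=-1: | v := 48 | iter i=0: | v := 72 | iter i=1: | v := 96 | q := 9 | result 252. eval_b: q := 9 | u := 9 | (((q + 8) == (y * -1)) or ((u * -6) <= (x - y))): true | y := 4 | v := 0 | iter i=-2: | v := 24 | iter i=-1: | v := 48 | iter i=0: | v := 72 | iter i=1: | v := 96 | q := 9 | result 252. Both give 252.
Sweeping the whole domain (40 inputs) finds no disagreement.
verdict: equivalent


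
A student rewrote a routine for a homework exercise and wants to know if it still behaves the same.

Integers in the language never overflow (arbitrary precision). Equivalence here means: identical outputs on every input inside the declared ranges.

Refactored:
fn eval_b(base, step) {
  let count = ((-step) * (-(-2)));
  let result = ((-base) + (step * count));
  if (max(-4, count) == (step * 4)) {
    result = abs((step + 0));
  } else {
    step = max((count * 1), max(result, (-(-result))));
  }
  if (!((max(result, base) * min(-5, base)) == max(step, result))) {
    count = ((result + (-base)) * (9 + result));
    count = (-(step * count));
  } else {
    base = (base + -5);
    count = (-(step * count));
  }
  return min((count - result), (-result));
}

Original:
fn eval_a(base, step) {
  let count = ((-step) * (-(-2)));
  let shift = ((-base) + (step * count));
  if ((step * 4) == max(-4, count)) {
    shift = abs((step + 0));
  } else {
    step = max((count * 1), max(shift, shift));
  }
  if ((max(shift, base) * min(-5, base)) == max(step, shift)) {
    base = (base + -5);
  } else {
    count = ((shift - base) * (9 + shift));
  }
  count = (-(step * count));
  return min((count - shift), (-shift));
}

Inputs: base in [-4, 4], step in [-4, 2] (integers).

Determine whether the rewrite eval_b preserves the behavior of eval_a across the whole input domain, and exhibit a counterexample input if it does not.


This is a faithful refactor — local variable names differ, plus boolean connective usage differs, plus arithmetic usage differs, plus statement counts differ, but the computed results match everywhere.
As a probe, take base=-4, step=-3: eval_a runs count becomes 6; next shift becomes -14; next ((step * 4) == max(-4, count)) evaluates to false; next step becomes 6; next ((max(shift, base) * min(-5, base)) == max(step, shift)) evaluates to false; next count becomes 50; next count becomes -300; next final value -286; eval_b runs count becomes 6; next result becomes -14; next (max(-4, count) == (step * 4)) evaluates to false; next step becomes 6; next (!((max(result, base) * min(-5, base)) == max(step, result))) evaluates to true; next count becomes 50; next count becomes -300; next final value -286; both end at -286.
An exhaustive pass over the 63 declared inputs shows identical outputs.
verdict: equivalent


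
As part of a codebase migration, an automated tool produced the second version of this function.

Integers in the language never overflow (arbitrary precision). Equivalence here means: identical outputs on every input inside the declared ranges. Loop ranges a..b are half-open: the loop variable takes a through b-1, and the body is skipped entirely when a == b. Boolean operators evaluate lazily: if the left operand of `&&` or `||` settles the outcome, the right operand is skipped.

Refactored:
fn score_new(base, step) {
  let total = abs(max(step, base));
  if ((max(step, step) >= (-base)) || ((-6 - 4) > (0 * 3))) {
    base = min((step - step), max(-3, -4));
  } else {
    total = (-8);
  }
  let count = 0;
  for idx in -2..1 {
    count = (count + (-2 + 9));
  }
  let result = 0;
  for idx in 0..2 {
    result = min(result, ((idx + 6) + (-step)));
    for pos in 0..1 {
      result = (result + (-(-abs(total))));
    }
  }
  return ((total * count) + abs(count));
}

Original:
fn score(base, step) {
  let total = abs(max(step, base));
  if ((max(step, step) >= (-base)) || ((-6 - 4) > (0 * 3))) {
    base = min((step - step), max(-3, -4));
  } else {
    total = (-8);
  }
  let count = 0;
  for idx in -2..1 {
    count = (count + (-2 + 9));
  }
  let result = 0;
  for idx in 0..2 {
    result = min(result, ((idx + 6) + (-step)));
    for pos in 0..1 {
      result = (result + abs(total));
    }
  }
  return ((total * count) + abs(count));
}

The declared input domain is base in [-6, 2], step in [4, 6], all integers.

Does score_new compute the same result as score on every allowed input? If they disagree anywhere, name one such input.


The two versions differ — the changes include same computation, different form.
Tracing base=-5, step=4: score: total = 4; ((max(step, step) >= (-base)) || ((-6 - 4) > (0 * 3))) -> false; total = -8; count = 0; [idx=-2]; count = 7; [idx=-1]; count = 14; [idx=0]; count = 21; result = 0; [idx=0]; result = 0; [pos=0]; result = 8; [idx=1]; result = 3; [pos=0]; result = 11; return -147 | score_new: total = 4; ((max(step, step) >= (-base)) || ((-6 - 4) > (0 * 3))) -> false; total = -8; count = 0; [idx=-2]; count = 7; [idx=-1]; count = 14; [idx=0]; count = 21; result = 0; [idx=0]; result = 0; [pos=0]; result = 8; [idx=1]; result = 3; [pos=0]; result = 11; return -147 — matching result -147.
An exhaustive pass over the 27 declared inputs shows identical outputs.
verdict: equivalent


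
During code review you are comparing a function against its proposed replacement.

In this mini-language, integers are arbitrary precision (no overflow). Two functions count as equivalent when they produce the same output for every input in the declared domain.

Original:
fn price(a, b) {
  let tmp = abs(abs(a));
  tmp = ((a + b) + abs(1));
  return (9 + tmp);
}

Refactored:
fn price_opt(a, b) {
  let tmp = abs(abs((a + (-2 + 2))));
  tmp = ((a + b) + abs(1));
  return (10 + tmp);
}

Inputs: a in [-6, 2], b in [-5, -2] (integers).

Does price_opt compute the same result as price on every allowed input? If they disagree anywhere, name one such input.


Consider the input a=-6, b=-5.
price: tmp=6, then tmp=-10, then returns -1
price_opt: tmp=6, then tmp=-10, then returns 0
-1 against 0: the behavior changed.
verdict: not equivalent; witness: a=-6, b=-5


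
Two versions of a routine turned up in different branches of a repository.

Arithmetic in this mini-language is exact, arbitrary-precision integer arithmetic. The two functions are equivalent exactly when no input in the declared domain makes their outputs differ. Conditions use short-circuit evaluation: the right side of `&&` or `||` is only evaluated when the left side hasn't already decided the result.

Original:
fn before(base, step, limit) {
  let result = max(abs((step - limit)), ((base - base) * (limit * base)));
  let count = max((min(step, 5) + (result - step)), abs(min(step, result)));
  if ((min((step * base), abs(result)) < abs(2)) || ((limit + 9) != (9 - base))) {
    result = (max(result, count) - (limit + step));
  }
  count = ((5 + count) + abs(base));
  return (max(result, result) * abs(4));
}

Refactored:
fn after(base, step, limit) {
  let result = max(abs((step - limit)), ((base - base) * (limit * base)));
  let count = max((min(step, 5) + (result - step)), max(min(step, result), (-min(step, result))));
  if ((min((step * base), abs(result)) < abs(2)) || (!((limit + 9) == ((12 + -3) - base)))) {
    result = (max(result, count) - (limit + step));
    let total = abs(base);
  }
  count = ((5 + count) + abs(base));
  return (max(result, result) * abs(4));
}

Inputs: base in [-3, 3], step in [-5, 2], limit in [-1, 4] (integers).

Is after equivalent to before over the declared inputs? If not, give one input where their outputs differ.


The two are interchangeable: min/max/abs usage differs, comparison usage differs, statement counts differ, constant usage differs, arithmetic usage differs, boolean connective usage differs, local variable names differ, and every declared input agrees.
Spot check at base=2, step=0, limit=-1 — before: result = 1; count = 1; ((min((step * base), abs(result)) < abs(2)) || ((limit + 9) != (9 - base))) -> true; result = 2; count = 8; return 8. after: result = 1; count = 1; ((min((step * base), abs(result)) < abs(2)) || (!((limit + 9) == ((12 + -3) - base)))) -> true; result = 2; total = 2; count = 8; return 8. Both give 8.
Checked all 336 inputs in the declared domain: the outputs agree on every one.
verdict: equivalent


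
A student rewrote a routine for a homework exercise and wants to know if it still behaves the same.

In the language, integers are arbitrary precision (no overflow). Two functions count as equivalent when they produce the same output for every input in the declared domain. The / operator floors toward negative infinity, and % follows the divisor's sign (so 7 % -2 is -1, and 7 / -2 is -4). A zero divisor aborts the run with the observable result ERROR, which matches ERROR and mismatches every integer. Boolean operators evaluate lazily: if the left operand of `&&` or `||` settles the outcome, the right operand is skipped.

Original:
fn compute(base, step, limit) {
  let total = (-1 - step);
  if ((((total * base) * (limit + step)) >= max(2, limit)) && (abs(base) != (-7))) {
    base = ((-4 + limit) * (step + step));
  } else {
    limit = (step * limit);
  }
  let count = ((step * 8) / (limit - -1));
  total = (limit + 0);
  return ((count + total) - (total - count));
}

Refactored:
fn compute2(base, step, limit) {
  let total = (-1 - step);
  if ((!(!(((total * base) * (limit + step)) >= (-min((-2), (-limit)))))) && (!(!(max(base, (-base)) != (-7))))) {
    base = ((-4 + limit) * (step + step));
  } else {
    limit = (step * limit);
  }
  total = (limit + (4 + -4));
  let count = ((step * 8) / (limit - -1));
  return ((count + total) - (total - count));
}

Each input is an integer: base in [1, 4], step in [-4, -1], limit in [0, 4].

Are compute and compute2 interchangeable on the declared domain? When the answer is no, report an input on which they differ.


Behavior is preserved: although min/max/abs usage differs, plus boolean connective usage differs, plus arithmetic usage differs, plus constant usage differs, the outputs never diverge.
One worked example (base=2, step=-1, limit=1) — compute: total becomes 0; next ((((total * base) * (limit + step)) >= max(2, limit)) && (abs(base) != (-7))) evaluates to false; next limit becomes -1; next hits division by zero so the output is ERROR; compute2: total becomes 0; next ((!(!(((total * base) * (limit + step)) >= (-min((-2), (-limit)))))) && (!(!(max(base, (-base)) != (-7))))) evaluates to false; next limit becomes -1; next total becomes -1; next hits division by zero so the output is ERROR; agreement on ERROR.
An exhaustive pass over the 80 declared inputs shows identical outputs.
verdict: equivalent


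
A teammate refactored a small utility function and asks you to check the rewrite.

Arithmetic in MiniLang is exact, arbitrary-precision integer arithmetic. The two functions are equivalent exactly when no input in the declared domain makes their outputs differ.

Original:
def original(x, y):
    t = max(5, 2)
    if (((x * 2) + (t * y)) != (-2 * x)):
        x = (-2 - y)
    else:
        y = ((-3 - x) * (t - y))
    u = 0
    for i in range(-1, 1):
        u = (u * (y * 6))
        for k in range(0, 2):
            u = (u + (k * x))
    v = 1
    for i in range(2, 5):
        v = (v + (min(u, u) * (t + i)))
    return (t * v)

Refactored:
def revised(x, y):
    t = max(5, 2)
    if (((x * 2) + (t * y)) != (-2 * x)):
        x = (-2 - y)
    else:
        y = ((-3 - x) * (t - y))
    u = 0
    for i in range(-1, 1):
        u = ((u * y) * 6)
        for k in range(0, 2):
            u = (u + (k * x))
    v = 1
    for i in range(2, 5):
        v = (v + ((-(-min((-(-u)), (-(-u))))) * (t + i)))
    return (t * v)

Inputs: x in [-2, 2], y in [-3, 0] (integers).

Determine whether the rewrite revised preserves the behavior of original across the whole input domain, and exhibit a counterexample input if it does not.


Equivalent — the differences include same computation, different form, yet no declared input distinguishes the two.
One worked example (x=-2, y=0) — original: t=5, then (((x * 2) + (t * y)) != (-2 * x)) is true, then x=-2, then u=0, then (i=-1), then u=0, then (k=0), then u=0, then (k=1), then u=-2, then (i=0), then u=0, then (k=0), then u=0, then (k=1), then u=-2, then v=1, then (i=2), then v=-13, then (i=3), then v=-29, then (i=4), then v=-47, then returns -235; revised: t=5, then (((x * 2) + (t * y)) != (-2 * x)) is true, then x=-2, then u=0, then (i=-1), then u=0, then (k=0), then u=0, then (k=1), then u=-2, then (i=0), then u=0, then (k=0), then u=0, then (k=1), then u=-2, then v=1, then (i=2), then v=-13, then (i=3), then v=-29, then (i=4), then v=-47, then returns -235; agreement on -235.
Sweeping the whole domain (20 inputs) finds no disagreement.
verdict: equivalent


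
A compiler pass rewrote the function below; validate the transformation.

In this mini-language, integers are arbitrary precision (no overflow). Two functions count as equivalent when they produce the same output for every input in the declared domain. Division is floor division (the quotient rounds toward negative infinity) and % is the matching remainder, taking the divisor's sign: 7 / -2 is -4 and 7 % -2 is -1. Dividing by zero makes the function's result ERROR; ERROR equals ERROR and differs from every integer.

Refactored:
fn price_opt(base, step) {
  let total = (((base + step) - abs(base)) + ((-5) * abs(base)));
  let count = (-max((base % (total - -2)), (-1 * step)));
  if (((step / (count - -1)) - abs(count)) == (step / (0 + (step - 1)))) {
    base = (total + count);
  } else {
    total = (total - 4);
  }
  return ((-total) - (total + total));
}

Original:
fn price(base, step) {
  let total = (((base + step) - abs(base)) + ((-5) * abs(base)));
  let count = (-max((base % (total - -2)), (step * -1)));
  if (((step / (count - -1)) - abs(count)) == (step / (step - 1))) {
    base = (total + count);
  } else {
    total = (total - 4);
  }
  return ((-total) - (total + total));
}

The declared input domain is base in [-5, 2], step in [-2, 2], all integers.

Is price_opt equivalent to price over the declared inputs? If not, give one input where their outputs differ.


Although arithmetic usage differs; also constant usage differs, 40/40 inputs agree.
verdict: equivalent


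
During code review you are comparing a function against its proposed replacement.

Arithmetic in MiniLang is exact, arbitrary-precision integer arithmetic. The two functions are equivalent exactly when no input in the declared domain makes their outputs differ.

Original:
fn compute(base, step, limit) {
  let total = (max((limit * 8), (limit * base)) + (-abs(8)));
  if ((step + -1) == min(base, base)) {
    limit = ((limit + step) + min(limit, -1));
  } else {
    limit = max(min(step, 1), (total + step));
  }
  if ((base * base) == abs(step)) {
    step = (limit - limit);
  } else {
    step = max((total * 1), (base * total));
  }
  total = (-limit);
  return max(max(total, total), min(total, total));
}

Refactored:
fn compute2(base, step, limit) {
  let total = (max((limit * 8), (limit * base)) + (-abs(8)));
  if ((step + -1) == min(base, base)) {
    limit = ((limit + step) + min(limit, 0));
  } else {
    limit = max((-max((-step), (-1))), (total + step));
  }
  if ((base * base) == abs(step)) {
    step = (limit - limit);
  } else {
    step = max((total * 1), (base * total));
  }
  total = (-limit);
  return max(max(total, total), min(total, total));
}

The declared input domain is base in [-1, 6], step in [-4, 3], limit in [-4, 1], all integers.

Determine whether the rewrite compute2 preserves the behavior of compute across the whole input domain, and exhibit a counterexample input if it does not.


Input base=-1, step=0, limit=0: 1 from compute versus 0 from compute2.
verdict: not equivalent; witness: base=-1, step=0, limit=0


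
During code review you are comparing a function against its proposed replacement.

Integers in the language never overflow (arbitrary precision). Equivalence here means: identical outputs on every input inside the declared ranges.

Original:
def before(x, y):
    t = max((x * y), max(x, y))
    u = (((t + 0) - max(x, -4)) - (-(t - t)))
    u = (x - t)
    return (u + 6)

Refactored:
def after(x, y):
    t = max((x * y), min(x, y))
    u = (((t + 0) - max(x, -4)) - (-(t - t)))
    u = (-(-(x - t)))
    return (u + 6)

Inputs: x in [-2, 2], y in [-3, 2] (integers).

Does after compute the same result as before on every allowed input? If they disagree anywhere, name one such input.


Try x=-2, y=1.
before: t becomes 1; next u becomes 3; next u becomes -3; next final value 3
after: t becomes -2; next u becomes 0; next u becomes 0; next final value 6
3 and 6 differ, so these are not the same function on this domain.
verdict: not equivalent; witness: x=-2, y=1


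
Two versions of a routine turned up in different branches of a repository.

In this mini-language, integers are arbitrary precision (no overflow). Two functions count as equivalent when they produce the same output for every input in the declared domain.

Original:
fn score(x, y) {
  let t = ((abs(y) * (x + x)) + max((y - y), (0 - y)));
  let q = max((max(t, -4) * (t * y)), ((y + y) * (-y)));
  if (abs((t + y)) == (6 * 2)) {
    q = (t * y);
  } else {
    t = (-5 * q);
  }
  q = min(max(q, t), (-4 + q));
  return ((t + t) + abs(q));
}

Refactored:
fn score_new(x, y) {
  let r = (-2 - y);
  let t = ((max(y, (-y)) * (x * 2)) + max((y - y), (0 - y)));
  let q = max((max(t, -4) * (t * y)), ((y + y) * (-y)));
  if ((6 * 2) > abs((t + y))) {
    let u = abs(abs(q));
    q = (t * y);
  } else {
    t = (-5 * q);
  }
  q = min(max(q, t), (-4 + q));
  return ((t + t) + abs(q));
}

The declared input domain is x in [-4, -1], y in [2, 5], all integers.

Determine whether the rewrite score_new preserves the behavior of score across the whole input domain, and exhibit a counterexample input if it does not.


Run the pair on x=-3, y=2.
score: t=-12, then q=96, then (abs((t + y)) == (6 * 2)) is false, then t=-480, then q=92, then returns -868
score_new: r=-4, then t=-12, then q=96, then ((6 * 2) > abs((t + y))) is true, then u=96, then q=-24, then q=-28, then returns 4
-868 != 4, so the rewrite changes behavior.
verdict: not equivalent; witness: x=-3, y=2


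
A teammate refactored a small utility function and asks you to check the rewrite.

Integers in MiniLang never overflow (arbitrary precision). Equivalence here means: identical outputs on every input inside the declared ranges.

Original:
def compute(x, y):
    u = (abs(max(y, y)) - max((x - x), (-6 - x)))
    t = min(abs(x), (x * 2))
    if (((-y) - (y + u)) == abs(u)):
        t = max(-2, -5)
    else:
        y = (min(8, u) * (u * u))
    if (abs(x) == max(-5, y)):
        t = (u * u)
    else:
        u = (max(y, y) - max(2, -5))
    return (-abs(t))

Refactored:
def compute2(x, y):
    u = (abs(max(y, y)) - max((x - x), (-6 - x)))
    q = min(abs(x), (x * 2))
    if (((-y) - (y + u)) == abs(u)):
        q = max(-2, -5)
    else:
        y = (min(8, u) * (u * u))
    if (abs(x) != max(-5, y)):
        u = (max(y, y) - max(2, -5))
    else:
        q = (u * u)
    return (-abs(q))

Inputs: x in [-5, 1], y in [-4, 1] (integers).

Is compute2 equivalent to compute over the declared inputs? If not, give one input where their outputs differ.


Behavior is preserved: although comparison usage differs; also local variable names differ, the outputs never diverge.
Spot check at x=-5, y=1 — compute: u := 1 | t := -10 | (((-y) - (y + u)) == abs(u)): false | y := 1 | (abs(x) == max(-5, y)): false | u := -1 | result -10. compute2: u := 1 | q := -10 | (((-y) - (y + u)) == abs(u)): false | y := 1 | (abs(x) != max(-5, y)): true | u := -1 | result -10. Both give -10.
An exhaustive pass over the 42 declared inputs shows identical outputs.
verdict: equivalent


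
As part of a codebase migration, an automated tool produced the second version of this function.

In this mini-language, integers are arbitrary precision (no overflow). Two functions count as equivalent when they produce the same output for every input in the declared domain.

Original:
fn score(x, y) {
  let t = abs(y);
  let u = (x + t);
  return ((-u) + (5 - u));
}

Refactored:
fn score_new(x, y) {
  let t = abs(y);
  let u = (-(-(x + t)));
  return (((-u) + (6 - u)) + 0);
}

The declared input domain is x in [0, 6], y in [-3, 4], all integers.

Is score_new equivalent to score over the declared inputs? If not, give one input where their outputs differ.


There is a counterexample at x=0, y=-3: -1 on one side, 0 on the other.
score: t := 3 | u := 3 | result -1
score_new: t := 3 | u := 3 | result 0
verdict: not equivalent; witness: x=0, y=-3


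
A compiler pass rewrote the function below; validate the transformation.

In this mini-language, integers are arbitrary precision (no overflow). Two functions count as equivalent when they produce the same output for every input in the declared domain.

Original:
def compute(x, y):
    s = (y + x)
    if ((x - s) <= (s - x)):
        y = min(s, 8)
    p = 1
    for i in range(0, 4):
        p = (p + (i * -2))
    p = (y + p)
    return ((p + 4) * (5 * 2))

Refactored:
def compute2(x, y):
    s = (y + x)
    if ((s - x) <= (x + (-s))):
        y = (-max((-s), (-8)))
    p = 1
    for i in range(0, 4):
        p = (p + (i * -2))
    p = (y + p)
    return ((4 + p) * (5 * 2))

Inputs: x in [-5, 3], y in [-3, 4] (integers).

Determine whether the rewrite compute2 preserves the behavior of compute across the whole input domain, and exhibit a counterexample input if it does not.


Take x=-5, y=-3.
compute: s = -8; ((x - s) <= (s - x)) -> false; p = 1; [i=0]; p = 1; [i=1]; p = -1; [i=2]; p = -5; [i=3]; p = -11; p = -14; return -100
compute2: s = -8; ((s - x) <= (x + (-s))) -> true; y = -8; p = 1; [i=0]; p = 1; [i=1]; p = -1; [i=2]; p = -5; [i=3]; p = -11; p = -19; return -150
-100 vs -150 — the two versions disagree here.
verdict: not equivalent; witness: x=-5, y=-3


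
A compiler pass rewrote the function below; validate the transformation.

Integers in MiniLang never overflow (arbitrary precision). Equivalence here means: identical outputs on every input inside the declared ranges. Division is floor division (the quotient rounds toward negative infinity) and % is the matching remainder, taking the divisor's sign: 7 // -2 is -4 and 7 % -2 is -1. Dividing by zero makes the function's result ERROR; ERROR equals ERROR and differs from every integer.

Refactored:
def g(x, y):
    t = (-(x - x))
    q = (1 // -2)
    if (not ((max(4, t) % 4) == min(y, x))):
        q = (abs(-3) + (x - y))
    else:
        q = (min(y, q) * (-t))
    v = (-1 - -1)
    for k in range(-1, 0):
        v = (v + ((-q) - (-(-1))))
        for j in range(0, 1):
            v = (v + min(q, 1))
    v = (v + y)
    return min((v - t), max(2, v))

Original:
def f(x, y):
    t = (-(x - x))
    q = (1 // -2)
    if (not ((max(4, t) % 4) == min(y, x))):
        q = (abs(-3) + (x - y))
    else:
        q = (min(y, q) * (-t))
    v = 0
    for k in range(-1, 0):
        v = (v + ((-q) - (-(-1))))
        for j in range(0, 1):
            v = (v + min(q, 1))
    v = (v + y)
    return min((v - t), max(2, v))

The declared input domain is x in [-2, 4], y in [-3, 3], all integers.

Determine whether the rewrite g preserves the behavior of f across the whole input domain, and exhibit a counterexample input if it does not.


Equivalent — the differences include arithmetic usage differs, plus constant usage differs, yet no declared input distinguishes the two.
Spot check at x=3, y=3 — f: t becomes 0; next q becomes -1; next (not ((max(4, t) % 4) == min(y, x))) evaluates to true; next q becomes 3; next v becomes 0; next at k=-1:; next v becomes -4; next at j=0:; next v becomes -3; next v becomes 0; next final value 0. g: t becomes 0; next q becomes -1; next (not ((max(4, t) % 4) == min(y, x))) evaluates to true; next q becomes 3; next v becomes 0; next at k=-1:; next v becomes -4; next at j=0:; next v becomes -3; next v becomes 0; next final value 0. Both give 0.
Checked all 49 inputs in the declared domain: the outputs agree on every one.
verdict: equivalent


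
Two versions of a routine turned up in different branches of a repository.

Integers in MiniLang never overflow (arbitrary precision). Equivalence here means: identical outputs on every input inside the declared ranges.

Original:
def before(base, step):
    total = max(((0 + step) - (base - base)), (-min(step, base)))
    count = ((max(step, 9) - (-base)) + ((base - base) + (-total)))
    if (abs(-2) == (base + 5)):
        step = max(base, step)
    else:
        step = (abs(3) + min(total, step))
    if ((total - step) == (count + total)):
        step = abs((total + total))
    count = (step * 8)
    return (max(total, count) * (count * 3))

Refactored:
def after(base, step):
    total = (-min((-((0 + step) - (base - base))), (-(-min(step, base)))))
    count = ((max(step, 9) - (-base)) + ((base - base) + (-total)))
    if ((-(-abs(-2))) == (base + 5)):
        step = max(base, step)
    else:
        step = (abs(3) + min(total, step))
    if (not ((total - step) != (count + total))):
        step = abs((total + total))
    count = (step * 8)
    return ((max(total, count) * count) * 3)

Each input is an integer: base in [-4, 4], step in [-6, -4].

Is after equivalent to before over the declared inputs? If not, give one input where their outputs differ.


Although comparison usage differs, and min/max/abs usage differs, and boolean connective usage differs, 27/27 inputs agree.
verdict: equivalent


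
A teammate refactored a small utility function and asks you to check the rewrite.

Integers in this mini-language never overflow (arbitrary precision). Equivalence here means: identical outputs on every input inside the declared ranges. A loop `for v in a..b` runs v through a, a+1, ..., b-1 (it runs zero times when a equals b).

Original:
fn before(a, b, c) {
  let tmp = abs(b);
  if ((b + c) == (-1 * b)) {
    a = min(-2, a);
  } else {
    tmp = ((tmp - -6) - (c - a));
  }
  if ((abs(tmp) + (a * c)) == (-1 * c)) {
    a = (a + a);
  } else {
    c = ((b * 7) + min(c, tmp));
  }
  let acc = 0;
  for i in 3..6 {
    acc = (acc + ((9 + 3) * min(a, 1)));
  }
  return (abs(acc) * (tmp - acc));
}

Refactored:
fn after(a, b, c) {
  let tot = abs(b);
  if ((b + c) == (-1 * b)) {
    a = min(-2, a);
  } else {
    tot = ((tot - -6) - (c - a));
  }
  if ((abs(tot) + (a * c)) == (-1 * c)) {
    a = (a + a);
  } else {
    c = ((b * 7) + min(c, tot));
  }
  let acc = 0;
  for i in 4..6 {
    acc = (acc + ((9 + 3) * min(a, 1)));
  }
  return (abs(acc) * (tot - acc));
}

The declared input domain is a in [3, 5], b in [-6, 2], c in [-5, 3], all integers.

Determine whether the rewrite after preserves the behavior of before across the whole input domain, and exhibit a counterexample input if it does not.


Evaluate both at a=3, b=-6, c=-5.
before: tmp := 6 | ((b + c) == (-1 * b)): false | tmp := 20 | ((abs(tmp) + (a * c)) == (-1 * c)): true | a := 6 | acc := 0 | iter i=3: | acc := 12 | iter i=4: | acc := 24 | iter i=5: | acc := 36 | result -576
after: tot := 6 | ((b + c) == (-1 * b)): false | tot := 20 | ((abs(tot) + (a * c)) == (-1 * c)): true | a := 6 | acc := 0 | iter i=4: | acc := 12 | iter i=5: | acc := 24 | result -96
-576 against -96: the behavior changed.
verdict: not equivalent; witness: a=3, b=-6, c=-5


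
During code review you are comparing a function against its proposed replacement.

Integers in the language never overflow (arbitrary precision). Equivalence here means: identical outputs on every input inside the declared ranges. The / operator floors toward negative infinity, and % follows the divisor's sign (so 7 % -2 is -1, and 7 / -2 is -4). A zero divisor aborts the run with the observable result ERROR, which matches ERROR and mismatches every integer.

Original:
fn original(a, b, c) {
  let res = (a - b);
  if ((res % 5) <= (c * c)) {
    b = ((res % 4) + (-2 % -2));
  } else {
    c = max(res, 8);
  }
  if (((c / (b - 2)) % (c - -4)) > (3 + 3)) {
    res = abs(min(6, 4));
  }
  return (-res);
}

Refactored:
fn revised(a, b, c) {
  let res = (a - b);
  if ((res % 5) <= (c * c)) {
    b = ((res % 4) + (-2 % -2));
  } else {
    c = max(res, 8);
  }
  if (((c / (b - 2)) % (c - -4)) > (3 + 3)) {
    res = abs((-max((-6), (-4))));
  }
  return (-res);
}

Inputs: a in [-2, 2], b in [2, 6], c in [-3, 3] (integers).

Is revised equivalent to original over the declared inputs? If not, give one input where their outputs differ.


Differences: min/max/abs usage differs — yet all 175 inputs agree.
verdict: equivalent


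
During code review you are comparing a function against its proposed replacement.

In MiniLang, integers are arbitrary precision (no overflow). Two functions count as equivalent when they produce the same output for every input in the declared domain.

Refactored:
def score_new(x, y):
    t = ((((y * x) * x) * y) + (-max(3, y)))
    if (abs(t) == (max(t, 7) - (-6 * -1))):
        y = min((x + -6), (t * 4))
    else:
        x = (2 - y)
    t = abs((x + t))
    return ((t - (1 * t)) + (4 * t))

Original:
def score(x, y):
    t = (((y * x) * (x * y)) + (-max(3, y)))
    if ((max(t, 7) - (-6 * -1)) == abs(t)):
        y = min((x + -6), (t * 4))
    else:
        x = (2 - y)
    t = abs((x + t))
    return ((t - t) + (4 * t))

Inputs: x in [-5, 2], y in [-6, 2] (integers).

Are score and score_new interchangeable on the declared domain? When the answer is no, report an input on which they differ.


Changes here: constant usage differs, and arithmetic usage differs; the full 72-point sweep finds no disagreement.
verdict: equivalent
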